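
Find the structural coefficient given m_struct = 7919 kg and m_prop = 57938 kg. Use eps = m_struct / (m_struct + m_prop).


eps = 7919 / (7919 + 57938) = 0.1202

0.1202


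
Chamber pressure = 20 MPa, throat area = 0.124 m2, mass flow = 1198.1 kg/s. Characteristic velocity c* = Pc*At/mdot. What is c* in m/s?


c* = 20e6 * 0.124 / 1198.1 = 2070 m/s

2070 m/s


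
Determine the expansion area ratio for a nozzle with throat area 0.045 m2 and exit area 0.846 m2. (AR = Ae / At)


AR = 0.846 / 0.045 = 18.8

18.8


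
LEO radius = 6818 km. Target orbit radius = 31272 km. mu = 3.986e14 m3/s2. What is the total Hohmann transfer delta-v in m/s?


V1 = sqrt(mu/r1) = 7646.1 m/s
dV1 = V1*(sqrt(2*r2/(r1+r2)) - 1) = 2151.67 m/s
V2 = sqrt(mu/r2) = 3570.19 m/s
dV2 = V2*(1 - sqrt(2*r1/(r1+r2))) = 1434.05 m/s
Total dV = 3586 m/s

3586 m/s


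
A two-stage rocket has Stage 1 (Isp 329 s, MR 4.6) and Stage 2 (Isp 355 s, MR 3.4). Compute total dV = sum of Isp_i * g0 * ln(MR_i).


dV1 = 329 * 9.81 * ln(4.6) = 4925.3 m/s
dV2 = 355 * 9.81 * ln(3.4) = 4261.9 m/s
Total dV = 4925.3 + 4261.9 = 9187.2 m/s ~ 9187 m/s

9187 m/s


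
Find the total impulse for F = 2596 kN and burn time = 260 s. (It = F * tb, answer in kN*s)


It = 2596 * 260 = 674960 kN*s

674960 kN*s


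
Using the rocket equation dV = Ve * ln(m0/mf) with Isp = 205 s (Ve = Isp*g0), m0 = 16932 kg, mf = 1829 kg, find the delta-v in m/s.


Ve = 205 * 9.81 = 2011.05 m/s
dV = 2011.05 * ln(16932/1829) = 4475 m/s

4475 m/s


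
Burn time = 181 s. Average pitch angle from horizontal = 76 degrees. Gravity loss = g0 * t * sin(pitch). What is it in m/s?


GL = 9.81 * 181 * sin(76 deg) = 1723 m/s

1723 m/s


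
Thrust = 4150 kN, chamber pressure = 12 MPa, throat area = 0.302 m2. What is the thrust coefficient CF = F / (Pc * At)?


CF = 4150000 / (12e6 * 0.302) = 1.15

1.15


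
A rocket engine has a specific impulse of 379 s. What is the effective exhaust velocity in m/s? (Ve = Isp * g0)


Ve = Isp * g0 = 379 * 9.81 = 3718.0 m/s

3718.0 m/s


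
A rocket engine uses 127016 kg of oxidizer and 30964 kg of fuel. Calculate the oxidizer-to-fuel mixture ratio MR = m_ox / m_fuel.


MR = 127016 / 30964 = 4.1

4.1


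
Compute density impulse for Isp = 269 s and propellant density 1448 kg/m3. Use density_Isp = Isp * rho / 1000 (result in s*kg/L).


rho*Isp = 269 * 1448 / 1000 = 390 s*kg/L

390 s*kg/L


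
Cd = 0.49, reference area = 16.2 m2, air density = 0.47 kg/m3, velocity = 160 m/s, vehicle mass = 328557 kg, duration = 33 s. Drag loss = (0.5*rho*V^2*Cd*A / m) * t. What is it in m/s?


D = 0.5 * 0.47 * 160^2 * 0.49 * 16.2 = 47755.01 N
a = 47755.01 / 328557 = 0.1453 m/s2
dV = 0.1453 * 33 = 4.8 m/s

4.8 m/s


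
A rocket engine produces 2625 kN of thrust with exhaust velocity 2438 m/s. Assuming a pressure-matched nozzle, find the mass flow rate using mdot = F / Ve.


mdot = F / Ve = 2625000 / 2438 = 1076.7 kg/s

1076.7 kg/s


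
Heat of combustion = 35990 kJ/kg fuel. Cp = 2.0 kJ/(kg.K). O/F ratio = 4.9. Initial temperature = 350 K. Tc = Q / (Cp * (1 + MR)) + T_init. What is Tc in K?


Tc = 35990 / (2.0 * (1 + 4.9)) + 350 = 3400 K

3400 K


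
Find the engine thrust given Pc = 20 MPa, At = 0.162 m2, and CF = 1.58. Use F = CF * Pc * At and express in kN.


F = 1.58 * 20e6 * 0.162 = 5.1192e+06 N = 5119.2 kN

5119.2 kN


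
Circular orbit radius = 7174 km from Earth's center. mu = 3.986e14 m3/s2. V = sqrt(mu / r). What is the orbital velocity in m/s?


V = sqrt(3.986e14 / 7174000) = 7454 m/s

7454 m/s


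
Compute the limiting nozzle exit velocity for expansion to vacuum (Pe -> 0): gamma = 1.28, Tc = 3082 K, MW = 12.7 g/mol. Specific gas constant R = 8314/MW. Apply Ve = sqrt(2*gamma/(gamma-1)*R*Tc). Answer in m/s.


R = 8314 / 12.7 = 654.65 J/(kg.K)
Ve = sqrt(2 * 1.28 / (1.28 - 1) * 654.65 * 3082) = 4295 m/s

4295 m/s


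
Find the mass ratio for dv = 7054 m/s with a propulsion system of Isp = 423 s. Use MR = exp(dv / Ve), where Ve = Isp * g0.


Ve = 423 * 9.81 = 4149.63 m/s
MR = exp(7054 / 4149.63) = 5.473

5.473


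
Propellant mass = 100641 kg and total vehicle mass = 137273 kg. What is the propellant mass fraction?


PMF = 100641 / 137273 = 0.733

0.733


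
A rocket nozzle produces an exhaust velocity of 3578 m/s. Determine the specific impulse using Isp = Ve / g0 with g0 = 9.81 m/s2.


Isp = Ve / g0 = 3578 / 9.81 = 364.7 s

364.7 s


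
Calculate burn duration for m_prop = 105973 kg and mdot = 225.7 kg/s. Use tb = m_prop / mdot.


tb = 105973 / 225.7 = 469.5 s

469.5 s


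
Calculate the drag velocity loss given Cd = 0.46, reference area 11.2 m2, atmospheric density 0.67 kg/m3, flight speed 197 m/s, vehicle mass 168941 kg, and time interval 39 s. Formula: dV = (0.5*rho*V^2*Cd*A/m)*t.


D = 0.5 * 0.67 * 197^2 * 0.46 * 11.2 = 66981.23 N
a = 66981.23 / 168941 = 0.3965 m/s2
dV = 0.3965 * 39 = 15.5 m/s

15.5 m/s


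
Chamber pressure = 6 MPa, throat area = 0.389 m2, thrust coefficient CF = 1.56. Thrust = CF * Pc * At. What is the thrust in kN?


F = 1.56 * 6e6 * 0.389 = 3.6410e+06 N = 3641.0 kN

3641.0 kN


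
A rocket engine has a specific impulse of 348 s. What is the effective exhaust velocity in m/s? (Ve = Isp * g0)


Ve = Isp * g0 = 348 * 9.81 = 3413.9 m/s

3413.9 m/s


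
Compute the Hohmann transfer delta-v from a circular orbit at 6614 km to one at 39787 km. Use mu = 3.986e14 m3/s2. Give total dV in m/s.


V1 = sqrt(mu/r1) = 7763.12 m/s
dV1 = V1*(sqrt(2*r2/(r1+r2)) - 1) = 2403.07 m/s
V2 = sqrt(mu/r2) = 3165.18 m/s
dV2 = V2*(1 - sqrt(2*r1/(r1+r2))) = 1475.2 m/s
Total dV = 3878 m/s

3878 m/s


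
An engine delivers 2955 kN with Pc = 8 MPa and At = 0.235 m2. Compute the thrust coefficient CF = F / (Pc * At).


CF = 2955000 / (8e6 * 0.235) = 1.57

1.57


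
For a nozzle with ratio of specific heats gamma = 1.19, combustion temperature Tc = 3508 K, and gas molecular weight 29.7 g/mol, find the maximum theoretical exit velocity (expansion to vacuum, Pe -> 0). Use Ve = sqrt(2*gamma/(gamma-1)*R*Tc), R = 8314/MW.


R = 8314 / 29.7 = 279.93 J/(kg.K)
Ve = sqrt(2 * 1.19 / (1.19 - 1) * 279.93 * 3508) = 3507 m/s

3507 m/s


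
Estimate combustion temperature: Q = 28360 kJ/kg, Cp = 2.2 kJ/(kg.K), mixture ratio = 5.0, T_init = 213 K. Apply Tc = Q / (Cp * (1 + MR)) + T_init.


Tc = 28360 / (2.2 * (1 + 5.0)) + 213 = 2361 K

2361 K


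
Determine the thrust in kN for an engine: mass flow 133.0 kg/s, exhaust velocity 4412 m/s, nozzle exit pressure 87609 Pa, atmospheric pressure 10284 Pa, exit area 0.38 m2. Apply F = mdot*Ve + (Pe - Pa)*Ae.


F = 133.0 * 4412 + (87609 - 10284) * 0.38 = 616180.0 N = 616.2 kN

616.2 kN


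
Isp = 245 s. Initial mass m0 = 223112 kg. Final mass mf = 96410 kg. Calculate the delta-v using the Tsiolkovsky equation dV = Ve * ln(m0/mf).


Ve = 245 * 9.81 = 2403.45 m/s
dV = 2403.45 * ln(223112/96410) = 2017 m/s

2017 m/s


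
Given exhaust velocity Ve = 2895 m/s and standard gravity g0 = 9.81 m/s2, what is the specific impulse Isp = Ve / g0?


Isp = Ve / g0 = 2895 / 9.81 = 295.1 s

295.1 s


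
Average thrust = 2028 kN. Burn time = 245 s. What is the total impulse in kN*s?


It = 2028 * 245 = 496860 kN*s

496860 kN*s


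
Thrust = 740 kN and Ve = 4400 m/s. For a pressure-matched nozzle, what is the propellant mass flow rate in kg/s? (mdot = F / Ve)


mdot = F / Ve = 740000 / 4400 = 168.2 kg/s

168.2 kg/s


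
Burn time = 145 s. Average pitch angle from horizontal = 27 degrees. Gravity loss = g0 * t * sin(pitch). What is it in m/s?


GL = 9.81 * 145 * sin(27 deg) = 646 m/s

646 m/s


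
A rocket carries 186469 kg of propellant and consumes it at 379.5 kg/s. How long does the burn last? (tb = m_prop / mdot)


tb = 186469 / 379.5 = 491.4 s

491.4 s


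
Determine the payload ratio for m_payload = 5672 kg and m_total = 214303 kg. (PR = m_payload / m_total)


PR = 5672 / 214303 = 0.0265

0.0265


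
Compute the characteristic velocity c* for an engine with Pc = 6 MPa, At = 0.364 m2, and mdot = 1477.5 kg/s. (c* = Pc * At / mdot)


c* = 6e6 * 0.364 / 1477.5 = 1478 m/s

1478 m/s


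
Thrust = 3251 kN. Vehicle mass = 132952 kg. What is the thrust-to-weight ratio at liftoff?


TWR = 3251000 / (132952 * 9.81) = 2.49

2.49


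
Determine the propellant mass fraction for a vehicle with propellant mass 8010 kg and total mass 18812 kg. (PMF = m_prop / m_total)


PMF = 8010 / 18812 = 0.426

0.426


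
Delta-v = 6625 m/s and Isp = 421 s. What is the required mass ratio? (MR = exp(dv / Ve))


Ve = 421 * 9.81 = 4130.01 m/s
MR = exp(6625 / 4130.01) = 4.973

4.973


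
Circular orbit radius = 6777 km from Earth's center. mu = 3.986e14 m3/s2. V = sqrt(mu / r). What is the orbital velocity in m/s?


V = sqrt(3.986e14 / 6777000) = 7669 m/s

7669 m/s


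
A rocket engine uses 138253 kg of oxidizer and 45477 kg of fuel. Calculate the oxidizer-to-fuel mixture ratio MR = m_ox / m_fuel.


MR = 138253 / 45477 = 3.04

3.04


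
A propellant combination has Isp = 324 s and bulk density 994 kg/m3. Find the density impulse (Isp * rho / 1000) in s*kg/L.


rho*Isp = 324 * 994 / 1000 = 322 s*kg/L

322 s*kg/L


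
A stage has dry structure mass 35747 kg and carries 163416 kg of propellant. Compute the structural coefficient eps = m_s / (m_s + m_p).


eps = 35747 / (35747 + 163416) = 0.1795

0.1795


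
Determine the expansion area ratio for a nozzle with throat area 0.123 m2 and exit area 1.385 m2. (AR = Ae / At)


AR = 1.385 / 0.123 = 11.3

11.3


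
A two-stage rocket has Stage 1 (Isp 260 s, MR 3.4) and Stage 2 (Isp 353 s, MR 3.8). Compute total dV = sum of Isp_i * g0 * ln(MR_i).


dV1 = 260 * 9.81 * ln(3.4) = 3121.4 m/s
dV2 = 353 * 9.81 * ln(3.8) = 4623.0 m/s
Total dV = 3121.4 + 4623.0 = 7744.4 m/s ~ 7744 m/s

7744 m/s


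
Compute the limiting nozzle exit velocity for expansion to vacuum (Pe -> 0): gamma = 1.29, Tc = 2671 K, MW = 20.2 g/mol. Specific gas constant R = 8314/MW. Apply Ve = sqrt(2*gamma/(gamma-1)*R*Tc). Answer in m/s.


R = 8314 / 20.2 = 411.58 J/(kg.K)
Ve = sqrt(2 * 1.29 / (1.29 - 1) * 411.58 * 2671) = 3127 m/s

3127 m/s


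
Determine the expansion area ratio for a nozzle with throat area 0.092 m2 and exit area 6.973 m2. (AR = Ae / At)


AR = 6.973 / 0.092 = 75.8

75.8


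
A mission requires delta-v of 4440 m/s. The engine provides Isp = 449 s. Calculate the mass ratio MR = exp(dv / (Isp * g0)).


Ve = 449 * 9.81 = 4404.69 m/s
MR = exp(4440 / 4404.69) = 2.74

2.74


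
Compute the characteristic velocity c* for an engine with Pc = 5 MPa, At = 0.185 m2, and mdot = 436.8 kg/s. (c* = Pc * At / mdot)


c* = 5e6 * 0.185 / 436.8 = 2118 m/s

2118 m/s


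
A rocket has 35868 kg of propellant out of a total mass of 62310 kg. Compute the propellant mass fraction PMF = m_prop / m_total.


PMF = 35868 / 62310 = 0.576

0.576


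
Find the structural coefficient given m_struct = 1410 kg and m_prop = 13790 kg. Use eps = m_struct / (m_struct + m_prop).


eps = 1410 / (1410 + 13790) = 0.0928

0.0928


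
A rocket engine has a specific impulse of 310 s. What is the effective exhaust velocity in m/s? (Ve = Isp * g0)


Ve = Isp * g0 = 310 * 9.81 = 3041.1 m/s

3041.1 m/s


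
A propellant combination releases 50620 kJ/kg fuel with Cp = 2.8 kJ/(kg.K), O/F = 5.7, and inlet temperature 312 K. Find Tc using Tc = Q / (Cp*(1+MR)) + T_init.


Tc = 50620 / (2.8 * (1 + 5.7)) + 312 = 3010 K

3010 K


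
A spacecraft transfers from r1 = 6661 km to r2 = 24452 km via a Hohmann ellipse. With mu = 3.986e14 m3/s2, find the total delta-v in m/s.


V1 = sqrt(mu/r1) = 7735.69 m/s
dV1 = V1*(sqrt(2*r2/(r1+r2)) - 1) = 1962.71 m/s
V2 = sqrt(mu/r2) = 4037.49 m/s
dV2 = V2*(1 - sqrt(2*r1/(r1+r2))) = 1395.54 m/s
Total dV = 3358 m/s

3358 m/s


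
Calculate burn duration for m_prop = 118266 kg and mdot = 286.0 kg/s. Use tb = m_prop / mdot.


tb = 118266 / 286.0 = 413.5 s

413.5 s


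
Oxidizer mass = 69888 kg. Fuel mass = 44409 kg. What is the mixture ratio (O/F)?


MR = 69888 / 44409 = 1.57

1.57


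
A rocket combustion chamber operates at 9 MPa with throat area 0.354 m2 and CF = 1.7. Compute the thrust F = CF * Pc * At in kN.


F = 1.7 * 9e6 * 0.354 = 5.4162e+06 N = 5416.2 kN

5416.2 kN


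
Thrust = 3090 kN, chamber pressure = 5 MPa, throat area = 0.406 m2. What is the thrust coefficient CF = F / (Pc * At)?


CF = 3090000 / (5e6 * 0.406) = 1.52

1.52


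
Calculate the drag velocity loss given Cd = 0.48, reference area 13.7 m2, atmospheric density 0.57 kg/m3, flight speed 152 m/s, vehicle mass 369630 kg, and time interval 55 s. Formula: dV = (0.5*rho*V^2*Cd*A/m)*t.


D = 0.5 * 0.57 * 152^2 * 0.48 * 13.7 = 43300.59 N
a = 43300.59 / 369630 = 0.1171 m/s2
dV = 0.1171 * 55 = 6.4 m/s

6.4 m/s


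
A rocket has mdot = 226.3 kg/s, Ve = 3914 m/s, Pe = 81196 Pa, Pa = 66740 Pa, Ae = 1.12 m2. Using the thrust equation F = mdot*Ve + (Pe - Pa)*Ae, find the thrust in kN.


F = 226.3 * 3914 + (81196 - 66740) * 1.12 = 901929.0 N = 901.9 kN

901.9 kN


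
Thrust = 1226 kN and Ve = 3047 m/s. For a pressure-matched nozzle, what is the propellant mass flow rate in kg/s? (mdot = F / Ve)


mdot = F / Ve = 1226000 / 3047 = 402.4 kg/s

402.4 kg/s


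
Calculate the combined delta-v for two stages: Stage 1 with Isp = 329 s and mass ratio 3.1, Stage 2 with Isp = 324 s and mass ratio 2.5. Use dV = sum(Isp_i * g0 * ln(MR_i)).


dV1 = 329 * 9.81 * ln(3.1) = 3651.6 m/s
dV2 = 324 * 9.81 * ln(2.5) = 2912.4 m/s
Total dV = 3651.6 + 2912.4 = 6564.0 m/s ~ 6564 m/s

6564 m/s


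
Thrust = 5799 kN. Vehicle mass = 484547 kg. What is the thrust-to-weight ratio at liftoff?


TWR = 5799000 / (484547 * 9.81) = 1.22

1.22


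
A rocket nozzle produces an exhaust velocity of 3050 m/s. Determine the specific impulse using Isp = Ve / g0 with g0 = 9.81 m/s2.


Isp = Ve / g0 = 3050 / 9.81 = 310.9 s

310.9 s


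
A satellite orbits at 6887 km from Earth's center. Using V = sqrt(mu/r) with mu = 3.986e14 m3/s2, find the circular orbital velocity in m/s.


V = sqrt(3.986e14 / 6887000) = 7608 m/s

7608 m/s


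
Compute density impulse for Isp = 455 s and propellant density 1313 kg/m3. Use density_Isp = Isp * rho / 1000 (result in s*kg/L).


rho*Isp = 455 * 1313 / 1000 = 597 s*kg/L

597 s*kg/L


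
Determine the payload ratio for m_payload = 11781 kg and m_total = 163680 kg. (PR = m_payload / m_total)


PR = 11781 / 163680 = 0.072

0.072


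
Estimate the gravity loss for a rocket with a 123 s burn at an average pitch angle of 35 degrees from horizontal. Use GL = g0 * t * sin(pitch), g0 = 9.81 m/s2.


GL = 9.81 * 123 * sin(35 deg) = 692 m/s

692 m/s


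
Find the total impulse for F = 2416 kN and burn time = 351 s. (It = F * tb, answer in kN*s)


It = 2416 * 351 = 848016 kN*s

848016 kN*s


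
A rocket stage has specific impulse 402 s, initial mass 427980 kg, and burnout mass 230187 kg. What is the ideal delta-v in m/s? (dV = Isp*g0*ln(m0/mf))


Ve = 402 * 9.81 = 3943.62 m/s
dV = 3943.62 * ln(427980/230187) = 2446 m/s

2446 m/s


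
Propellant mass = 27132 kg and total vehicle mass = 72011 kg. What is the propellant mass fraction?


PMF = 27132 / 72011 = 0.377

0.377


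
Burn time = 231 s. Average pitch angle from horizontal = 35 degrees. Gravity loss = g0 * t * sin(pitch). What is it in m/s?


GL = 9.81 * 231 * sin(35 deg) = 1300 m/s

1300 m/s


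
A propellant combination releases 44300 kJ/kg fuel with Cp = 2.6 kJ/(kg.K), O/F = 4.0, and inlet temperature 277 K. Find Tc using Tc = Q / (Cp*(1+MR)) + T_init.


Tc = 44300 / (2.6 * (1 + 4.0)) + 277 = 3685 K

3685 K


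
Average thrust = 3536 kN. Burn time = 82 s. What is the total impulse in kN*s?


It = 3536 * 82 = 289952 kN*s

289952 kN*s


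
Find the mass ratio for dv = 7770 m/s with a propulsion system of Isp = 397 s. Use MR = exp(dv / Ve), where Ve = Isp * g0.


Ve = 397 * 9.81 = 3894.57 m/s
MR = exp(7770 / 3894.57) = 7.353

7.353


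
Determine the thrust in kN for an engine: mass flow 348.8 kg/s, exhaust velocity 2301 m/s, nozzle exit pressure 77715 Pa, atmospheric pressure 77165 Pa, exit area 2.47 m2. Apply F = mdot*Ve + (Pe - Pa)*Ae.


F = 348.8 * 2301 + (77715 - 77165) * 2.47 = 803947.0 N = 803.9 kN

803.9 kN


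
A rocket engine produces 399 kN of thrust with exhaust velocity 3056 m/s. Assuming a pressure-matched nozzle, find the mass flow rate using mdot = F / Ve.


mdot = F / Ve = 399000 / 3056 = 130.6 kg/s

130.6 kg/s


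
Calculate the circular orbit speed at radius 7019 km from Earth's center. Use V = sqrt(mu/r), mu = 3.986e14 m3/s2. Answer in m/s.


V = sqrt(3.986e14 / 7019000) = 7536 m/s

7536 m/s


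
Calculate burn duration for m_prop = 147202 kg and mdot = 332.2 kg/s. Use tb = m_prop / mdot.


tb = 147202 / 332.2 = 443.1 s

443.1 s


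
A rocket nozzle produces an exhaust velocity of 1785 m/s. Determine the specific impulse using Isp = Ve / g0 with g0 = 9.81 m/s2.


Isp = Ve / g0 = 1785 / 9.81 = 182.0 s

182.0 s


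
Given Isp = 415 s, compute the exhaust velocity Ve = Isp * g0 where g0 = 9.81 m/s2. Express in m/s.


Ve = Isp * g0 = 415 * 9.81 = 4071.2 m/s

4071.2 m/s


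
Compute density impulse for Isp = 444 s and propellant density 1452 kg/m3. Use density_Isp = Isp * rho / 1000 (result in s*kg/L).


rho*Isp = 444 * 1452 / 1000 = 645 s*kg/L

645 s*kg/L


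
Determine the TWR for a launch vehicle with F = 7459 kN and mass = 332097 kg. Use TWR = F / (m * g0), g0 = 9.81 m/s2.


TWR = 7459000 / (332097 * 9.81) = 2.29

2.29


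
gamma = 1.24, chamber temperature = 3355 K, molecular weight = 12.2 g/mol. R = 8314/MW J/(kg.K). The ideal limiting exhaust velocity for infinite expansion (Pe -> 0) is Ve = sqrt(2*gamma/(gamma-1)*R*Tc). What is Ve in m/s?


R = 8314 / 12.2 = 681.48 J/(kg.K)
Ve = sqrt(2 * 1.24 / (1.24 - 1) * 681.48 * 3355) = 4861 m/s

4861 m/s


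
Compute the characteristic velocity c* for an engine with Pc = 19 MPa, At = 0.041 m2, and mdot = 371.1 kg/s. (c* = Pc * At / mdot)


c* = 19e6 * 0.041 / 371.1 = 2099 m/s

2099 m/s


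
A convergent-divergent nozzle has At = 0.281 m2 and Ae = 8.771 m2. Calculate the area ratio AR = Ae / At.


AR = 8.771 / 0.281 = 31.2

31.2


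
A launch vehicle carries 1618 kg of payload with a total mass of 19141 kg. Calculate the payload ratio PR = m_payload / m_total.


PR = 1618 / 19141 = 0.0845

0.0845


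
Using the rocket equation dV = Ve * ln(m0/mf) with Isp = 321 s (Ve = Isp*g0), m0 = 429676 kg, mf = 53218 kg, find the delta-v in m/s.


Ve = 321 * 9.81 = 3149.01 m/s
dV = 3149.01 * ln(429676/53218) = 6577 m/s

6577 m/s


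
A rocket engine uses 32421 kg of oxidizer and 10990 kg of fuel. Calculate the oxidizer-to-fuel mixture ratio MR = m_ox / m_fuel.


MR = 32421 / 10990 = 2.95

2.95


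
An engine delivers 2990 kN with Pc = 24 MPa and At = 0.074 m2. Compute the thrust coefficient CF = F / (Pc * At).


CF = 2990000 / (24e6 * 0.074) = 1.68

1.68


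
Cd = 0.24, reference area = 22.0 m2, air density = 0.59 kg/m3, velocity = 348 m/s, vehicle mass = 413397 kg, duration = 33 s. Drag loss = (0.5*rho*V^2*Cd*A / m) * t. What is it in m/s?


D = 0.5 * 0.59 * 348^2 * 0.24 * 22.0 = 188631.59 N
a = 188631.59 / 413397 = 0.4563 m/s2
dV = 0.4563 * 33 = 15.1 m/s

15.1 m/s


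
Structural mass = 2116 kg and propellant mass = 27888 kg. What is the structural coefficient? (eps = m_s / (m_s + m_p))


eps = 2116 / (2116 + 27888) = 0.0705

0.0705


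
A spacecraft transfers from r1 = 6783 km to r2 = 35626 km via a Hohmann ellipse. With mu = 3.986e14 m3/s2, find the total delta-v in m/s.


V1 = sqrt(mu/r1) = 7665.8 m/s
dV1 = V1*(sqrt(2*r2/(r1+r2)) - 1) = 2270.55 m/s
V2 = sqrt(mu/r2) = 3344.92 m/s
dV2 = V2*(1 - sqrt(2*r1/(r1+r2))) = 1453.09 m/s
Total dV = 3724 m/s

3724 m/s


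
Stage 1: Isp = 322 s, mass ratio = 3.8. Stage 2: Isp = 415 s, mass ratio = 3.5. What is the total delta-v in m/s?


dV1 = 322 * 9.81 * ln(3.8) = 4217.0 m/s
dV2 = 415 * 9.81 * ln(3.5) = 5100.2 m/s
Total dV = 4217.0 + 5100.2 = 9317.2 m/s ~ 9317 m/s

9317 m/s


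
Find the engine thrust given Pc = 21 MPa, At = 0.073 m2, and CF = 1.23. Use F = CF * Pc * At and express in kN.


F = 1.23 * 21e6 * 0.073 = 1.8856e+06 N = 1885.6 kN

1885.6 kN


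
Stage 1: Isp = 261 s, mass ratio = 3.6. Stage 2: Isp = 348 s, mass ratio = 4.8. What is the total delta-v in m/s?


dV1 = 261 * 9.81 * ln(3.6) = 3279.7 m/s
dV2 = 348 * 9.81 * ln(4.8) = 5355.1 m/s
Total dV = 3279.7 + 5355.1 = 8634.8 m/s ~ 8635 m/s

8635 m/s


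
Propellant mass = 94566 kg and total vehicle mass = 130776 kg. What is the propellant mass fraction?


PMF = 94566 / 130776 = 0.723

0.723


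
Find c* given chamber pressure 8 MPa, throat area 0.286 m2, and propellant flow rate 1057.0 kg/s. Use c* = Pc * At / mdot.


c* = 8e6 * 0.286 / 1057.0 = 2165 m/s

2165 m/s


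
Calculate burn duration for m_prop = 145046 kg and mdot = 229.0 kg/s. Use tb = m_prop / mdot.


tb = 145046 / 229.0 = 633.4 s

633.4 s


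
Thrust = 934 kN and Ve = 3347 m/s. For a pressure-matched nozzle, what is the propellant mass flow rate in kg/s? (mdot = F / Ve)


mdot = F / Ve = 934000 / 3347 = 279.1 kg/s

279.1 kg/s


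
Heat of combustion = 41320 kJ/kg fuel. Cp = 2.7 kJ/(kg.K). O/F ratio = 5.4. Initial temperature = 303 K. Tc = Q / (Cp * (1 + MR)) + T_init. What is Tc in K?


Tc = 41320 / (2.7 * (1 + 5.4)) + 303 = 2694 K

2694 K


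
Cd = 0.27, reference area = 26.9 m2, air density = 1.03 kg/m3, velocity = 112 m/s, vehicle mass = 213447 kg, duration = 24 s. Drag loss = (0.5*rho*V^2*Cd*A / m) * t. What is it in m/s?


D = 0.5 * 1.03 * 112^2 * 0.27 * 26.9 = 46920.14 N
a = 46920.14 / 213447 = 0.2198 m/s2
dV = 0.2198 * 24 = 5.3 m/s

5.3 m/s


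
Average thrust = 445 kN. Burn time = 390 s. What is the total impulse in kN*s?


It = 445 * 390 = 173550 kN*s

173550 kN*s


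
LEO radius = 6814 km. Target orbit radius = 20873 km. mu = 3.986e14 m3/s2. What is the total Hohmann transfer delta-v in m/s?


V1 = sqrt(mu/r1) = 7648.35 m/s
dV1 = V1*(sqrt(2*r2/(r1+r2)) - 1) = 1743.2 m/s
V2 = sqrt(mu/r2) = 4369.95 m/s
dV2 = V2*(1 - sqrt(2*r1/(r1+r2))) = 1304.07 m/s
Total dV = 3047 m/s

3047 m/s


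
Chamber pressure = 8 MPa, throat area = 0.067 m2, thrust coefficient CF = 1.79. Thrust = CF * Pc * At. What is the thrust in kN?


F = 1.79 * 8e6 * 0.067 = 959440.0 N = 959.4 kN

959.4 kN


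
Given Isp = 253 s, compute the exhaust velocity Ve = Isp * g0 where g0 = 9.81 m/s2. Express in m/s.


Ve = Isp * g0 = 253 * 9.81 = 2481.9 m/s

2481.9 m/s


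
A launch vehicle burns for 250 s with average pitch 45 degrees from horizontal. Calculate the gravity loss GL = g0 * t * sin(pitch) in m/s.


GL = 9.81 * 250 * sin(45 deg) = 1734 m/s

1734 m/s


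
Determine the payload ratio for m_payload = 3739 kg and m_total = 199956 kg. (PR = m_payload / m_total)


PR = 3739 / 199956 = 0.0187

0.0187


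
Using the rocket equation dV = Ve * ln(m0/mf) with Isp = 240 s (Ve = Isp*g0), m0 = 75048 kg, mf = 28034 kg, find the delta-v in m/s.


Ve = 240 * 9.81 = 2354.4 m/s
dV = 2354.4 * ln(75048/28034) = 2318 m/s

2318 m/s


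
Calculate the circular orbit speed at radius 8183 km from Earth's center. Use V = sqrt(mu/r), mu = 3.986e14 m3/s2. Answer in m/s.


V = sqrt(3.986e14 / 8183000) = 6979 m/s

6979 m/s


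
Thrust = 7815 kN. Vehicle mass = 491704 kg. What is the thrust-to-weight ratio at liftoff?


TWR = 7815000 / (491704 * 9.81) = 1.62

1.62


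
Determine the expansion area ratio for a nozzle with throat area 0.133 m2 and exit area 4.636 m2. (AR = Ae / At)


AR = 4.636 / 0.133 = 34.9

34.9


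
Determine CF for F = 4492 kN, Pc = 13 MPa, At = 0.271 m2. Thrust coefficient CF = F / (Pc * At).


CF = 4492000 / (13e6 * 0.271) = 1.28

1.28


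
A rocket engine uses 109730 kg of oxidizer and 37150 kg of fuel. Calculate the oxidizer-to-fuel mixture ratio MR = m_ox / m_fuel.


MR = 109730 / 37150 = 2.95

2.95


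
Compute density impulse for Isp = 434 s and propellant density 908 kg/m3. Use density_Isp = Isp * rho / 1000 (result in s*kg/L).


rho*Isp = 434 * 908 / 1000 = 394 s*kg/L

394 s*kg/L


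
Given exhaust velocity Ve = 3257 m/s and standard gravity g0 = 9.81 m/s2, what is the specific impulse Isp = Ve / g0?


Isp = Ve / g0 = 3257 / 9.81 = 332.0 s

332.0 s


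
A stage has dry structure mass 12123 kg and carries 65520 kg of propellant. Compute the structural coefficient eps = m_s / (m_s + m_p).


eps = 12123 / (12123 + 65520) = 0.1561

0.1561


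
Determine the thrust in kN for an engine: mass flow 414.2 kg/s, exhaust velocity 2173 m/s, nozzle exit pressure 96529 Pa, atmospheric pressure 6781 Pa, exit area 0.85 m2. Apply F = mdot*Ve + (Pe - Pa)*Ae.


F = 414.2 * 2173 + (96529 - 6781) * 0.85 = 976342.0 N = 976.3 kN

976.3 kN


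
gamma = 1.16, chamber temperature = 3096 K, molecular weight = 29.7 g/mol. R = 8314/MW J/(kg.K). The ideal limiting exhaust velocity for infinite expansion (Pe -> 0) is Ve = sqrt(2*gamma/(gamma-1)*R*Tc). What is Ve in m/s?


R = 8314 / 29.7 = 279.93 J/(kg.K)
Ve = sqrt(2 * 1.16 / (1.16 - 1) * 279.93 * 3096) = 3545 m/s

3545 m/s


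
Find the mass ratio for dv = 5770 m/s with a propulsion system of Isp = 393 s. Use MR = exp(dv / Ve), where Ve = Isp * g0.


Ve = 393 * 9.81 = 3855.33 m/s
MR = exp(5770 / 3855.33) = 4.467

4.467


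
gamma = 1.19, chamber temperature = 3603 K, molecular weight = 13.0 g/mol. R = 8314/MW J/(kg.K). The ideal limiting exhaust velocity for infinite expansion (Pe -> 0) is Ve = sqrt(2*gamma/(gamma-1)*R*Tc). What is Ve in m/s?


R = 8314 / 13.0 = 639.54 J/(kg.K)
Ve = sqrt(2 * 1.19 / (1.19 - 1) * 639.54 * 3603) = 5373 m/s

5373 m/s


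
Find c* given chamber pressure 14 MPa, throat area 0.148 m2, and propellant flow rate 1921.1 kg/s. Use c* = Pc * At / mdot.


c* = 14e6 * 0.148 / 1921.1 = 1079 m/s

1079 m/s


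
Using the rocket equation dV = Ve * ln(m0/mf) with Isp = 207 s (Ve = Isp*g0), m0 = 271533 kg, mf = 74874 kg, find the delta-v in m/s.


Ve = 207 * 9.81 = 2030.67 m/s
dV = 2030.67 * ln(271533/74874) = 2616 m/s

2616 m/s


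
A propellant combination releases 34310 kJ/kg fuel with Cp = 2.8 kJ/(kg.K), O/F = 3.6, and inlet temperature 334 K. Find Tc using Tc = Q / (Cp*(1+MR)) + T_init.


Tc = 34310 / (2.8 * (1 + 3.6)) + 334 = 2998 K

2998 K


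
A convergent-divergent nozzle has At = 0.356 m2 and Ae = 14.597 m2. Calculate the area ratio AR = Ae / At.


AR = 14.597 / 0.356 = 41.0

41.0


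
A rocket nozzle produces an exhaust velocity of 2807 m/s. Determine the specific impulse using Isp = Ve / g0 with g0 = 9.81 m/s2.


Isp = Ve / g0 = 2807 / 9.81 = 286.1 s

286.1 s


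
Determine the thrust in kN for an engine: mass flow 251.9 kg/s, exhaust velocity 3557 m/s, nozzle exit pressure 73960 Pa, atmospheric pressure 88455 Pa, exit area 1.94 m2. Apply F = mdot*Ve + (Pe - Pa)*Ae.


F = 251.9 * 3557 + (73960 - 88455) * 1.94 = 867888.0 N = 867.9 kN

867.9 kN


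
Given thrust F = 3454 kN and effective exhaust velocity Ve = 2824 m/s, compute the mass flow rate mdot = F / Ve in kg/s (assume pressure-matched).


mdot = F / Ve = 3454000 / 2824 = 1223.1 kg/s

1223.1 kg/s


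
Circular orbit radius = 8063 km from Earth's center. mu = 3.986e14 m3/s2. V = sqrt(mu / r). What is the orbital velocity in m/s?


V = sqrt(3.986e14 / 8063000) = 7031 m/s

7031 m/s


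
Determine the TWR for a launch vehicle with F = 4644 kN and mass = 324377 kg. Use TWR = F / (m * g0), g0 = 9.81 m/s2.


TWR = 4644000 / (324377 * 9.81) = 1.46

1.46


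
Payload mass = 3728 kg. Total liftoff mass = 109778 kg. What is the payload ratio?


PR = 3728 / 109778 = 0.034

0.034


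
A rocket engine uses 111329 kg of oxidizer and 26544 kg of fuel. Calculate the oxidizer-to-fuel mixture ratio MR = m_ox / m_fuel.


MR = 111329 / 26544 = 4.19

4.19


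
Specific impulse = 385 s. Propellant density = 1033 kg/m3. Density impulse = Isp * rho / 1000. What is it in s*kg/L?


rho*Isp = 385 * 1033 / 1000 = 398 s*kg/L

398 s*kg/L


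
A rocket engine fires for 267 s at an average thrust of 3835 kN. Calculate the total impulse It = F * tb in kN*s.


It = 3835 * 267 = 1023945 kN*s

1023945 kN*s


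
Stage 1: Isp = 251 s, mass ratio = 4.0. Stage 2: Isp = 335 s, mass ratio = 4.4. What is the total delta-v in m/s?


dV1 = 251 * 9.81 * ln(4.0) = 3413.5 m/s
dV2 = 335 * 9.81 * ln(4.4) = 4869.1 m/s
Total dV = 3413.5 + 4869.1 = 8282.6 m/s ~ 8283 m/s

8283 m/s


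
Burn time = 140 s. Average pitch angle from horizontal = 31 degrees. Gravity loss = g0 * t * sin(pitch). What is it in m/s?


GL = 9.81 * 140 * sin(31 deg) = 707 m/s

707 m/s


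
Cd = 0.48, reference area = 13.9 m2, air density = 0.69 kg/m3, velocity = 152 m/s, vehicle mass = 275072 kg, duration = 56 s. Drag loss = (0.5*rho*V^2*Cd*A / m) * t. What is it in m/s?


D = 0.5 * 0.69 * 152^2 * 0.48 * 13.9 = 53181.71 N
a = 53181.71 / 275072 = 0.1933 m/s2
dV = 0.1933 * 56 = 10.8 m/s

10.8 m/s


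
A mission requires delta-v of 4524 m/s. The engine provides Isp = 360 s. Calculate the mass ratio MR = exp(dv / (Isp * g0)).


Ve = 360 * 9.81 = 3531.6 m/s
MR = exp(4524 / 3531.6) = 3.6

3.6


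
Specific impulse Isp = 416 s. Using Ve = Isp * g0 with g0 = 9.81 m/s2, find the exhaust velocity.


Ve = Isp * g0 = 416 * 9.81 = 4081.0 m/s

4081.0 m/s


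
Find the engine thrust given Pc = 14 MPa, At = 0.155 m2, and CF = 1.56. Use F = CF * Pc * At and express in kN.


F = 1.56 * 14e6 * 0.155 = 3.3852e+06 N = 3385.2 kN

3385.2 kN


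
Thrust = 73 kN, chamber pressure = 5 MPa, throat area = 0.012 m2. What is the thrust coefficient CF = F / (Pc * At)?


CF = 73000 / (5e6 * 0.012) = 1.22

1.22


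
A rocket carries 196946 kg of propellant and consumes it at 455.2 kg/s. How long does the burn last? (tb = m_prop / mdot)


tb = 196946 / 455.2 = 432.7 s

432.7 s


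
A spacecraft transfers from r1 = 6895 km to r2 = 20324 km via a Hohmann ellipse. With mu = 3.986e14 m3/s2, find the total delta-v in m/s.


V1 = sqrt(mu/r1) = 7603.29 m/s
dV1 = V1*(sqrt(2*r2/(r1+r2)) - 1) = 1688.19 m/s
V2 = sqrt(mu/r2) = 4428.58 m/s
dV2 = V2*(1 - sqrt(2*r1/(r1+r2))) = 1276.4 m/s
Total dV = 2965 m/s

2965 m/s


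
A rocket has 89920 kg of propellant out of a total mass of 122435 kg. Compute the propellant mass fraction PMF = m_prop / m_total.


PMF = 89920 / 122435 = 0.734

0.734


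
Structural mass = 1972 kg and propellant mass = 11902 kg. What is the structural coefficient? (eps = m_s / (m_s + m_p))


eps = 1972 / (1972 + 11902) = 0.1421

0.1421


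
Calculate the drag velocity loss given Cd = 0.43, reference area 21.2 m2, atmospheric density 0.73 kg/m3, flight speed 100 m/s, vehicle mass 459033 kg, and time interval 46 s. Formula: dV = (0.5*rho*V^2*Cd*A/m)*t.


D = 0.5 * 0.73 * 100^2 * 0.43 * 21.2 = 33273.4 N
a = 33273.4 / 459033 = 0.0725 m/s2
dV = 0.0725 * 46 = 3.3 m/s

3.3 m/s


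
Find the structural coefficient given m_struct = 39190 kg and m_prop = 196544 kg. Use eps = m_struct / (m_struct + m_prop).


eps = 39190 / (39190 + 196544) = 0.1662

0.1662


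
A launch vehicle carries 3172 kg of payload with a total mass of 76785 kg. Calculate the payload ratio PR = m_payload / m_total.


PR = 3172 / 76785 = 0.0413

0.0413


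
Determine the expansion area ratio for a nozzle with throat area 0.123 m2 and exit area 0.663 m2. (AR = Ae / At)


AR = 0.663 / 0.123 = 5.4

5.4


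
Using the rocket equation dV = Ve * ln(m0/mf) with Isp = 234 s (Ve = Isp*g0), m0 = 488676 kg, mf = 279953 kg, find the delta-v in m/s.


Ve = 234 * 9.81 = 2295.54 m/s
dV = 2295.54 * ln(488676/279953) = 1279 m/s

1279 m/s


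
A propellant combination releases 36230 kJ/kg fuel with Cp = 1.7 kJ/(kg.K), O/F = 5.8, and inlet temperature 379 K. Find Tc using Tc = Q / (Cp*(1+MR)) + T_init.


Tc = 36230 / (1.7 * (1 + 5.8)) + 379 = 3513 K

3513 K


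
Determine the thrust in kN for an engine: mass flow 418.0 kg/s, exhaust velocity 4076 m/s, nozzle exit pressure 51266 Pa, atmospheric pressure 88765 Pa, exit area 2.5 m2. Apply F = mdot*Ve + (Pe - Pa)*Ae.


F = 418.0 * 4076 + (51266 - 88765) * 2.5 = 1.6100e+06 N = 1610.0 kN

1610.0 kN


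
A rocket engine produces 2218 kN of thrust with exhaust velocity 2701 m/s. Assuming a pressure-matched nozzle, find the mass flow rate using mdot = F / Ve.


mdot = F / Ve = 2218000 / 2701 = 821.2 kg/s

821.2 kg/s


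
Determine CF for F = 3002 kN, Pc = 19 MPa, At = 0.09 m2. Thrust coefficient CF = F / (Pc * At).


CF = 3002000 / (19e6 * 0.09) = 1.76

1.76


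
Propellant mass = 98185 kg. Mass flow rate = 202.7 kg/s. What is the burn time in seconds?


tb = 98185 / 202.7 = 484.4 s

484.4 s


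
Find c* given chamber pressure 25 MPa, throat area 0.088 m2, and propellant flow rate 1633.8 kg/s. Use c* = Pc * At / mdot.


c* = 25e6 * 0.088 / 1633.8 = 1347 m/s

1347 m/s


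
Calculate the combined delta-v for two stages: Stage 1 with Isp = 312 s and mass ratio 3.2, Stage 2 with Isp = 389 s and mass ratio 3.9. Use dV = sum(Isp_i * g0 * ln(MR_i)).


dV1 = 312 * 9.81 * ln(3.2) = 3560.1 m/s
dV2 = 389 * 9.81 * ln(3.9) = 5193.6 m/s
Total dV = 3560.1 + 5193.6 = 8753.7 m/s ~ 8754 m/s

8754 m/s


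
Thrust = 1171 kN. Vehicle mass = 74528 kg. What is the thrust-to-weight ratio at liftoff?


TWR = 1171000 / (74528 * 9.81) = 1.6

1.6


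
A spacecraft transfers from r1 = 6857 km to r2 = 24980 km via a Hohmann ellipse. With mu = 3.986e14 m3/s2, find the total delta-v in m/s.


V1 = sqrt(mu/r1) = 7624.33 m/s
dV1 = V1*(sqrt(2*r2/(r1+r2)) - 1) = 1926.63 m/s
V2 = sqrt(mu/r2) = 3994.59 m/s
dV2 = V2*(1 - sqrt(2*r1/(r1+r2))) = 1372.86 m/s
Total dV = 3299 m/s

3299 m/s


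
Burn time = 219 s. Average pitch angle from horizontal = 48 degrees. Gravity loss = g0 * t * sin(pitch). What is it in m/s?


GL = 9.81 * 219 * sin(48 deg) = 1597 m/s

1597 m/s


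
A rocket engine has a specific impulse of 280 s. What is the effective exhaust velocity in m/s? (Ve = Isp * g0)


Ve = Isp * g0 = 280 * 9.81 = 2746.8 m/s

2746.8 m/s


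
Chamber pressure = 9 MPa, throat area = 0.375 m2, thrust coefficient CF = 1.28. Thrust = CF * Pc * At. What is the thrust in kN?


F = 1.28 * 9e6 * 0.375 = 4.3200e+06 N = 4320.0 kN

4320.0 kN


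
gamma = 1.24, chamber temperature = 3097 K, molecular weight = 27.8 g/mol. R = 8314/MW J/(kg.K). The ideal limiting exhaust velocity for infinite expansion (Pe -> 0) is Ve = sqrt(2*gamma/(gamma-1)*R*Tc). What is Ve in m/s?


R = 8314 / 27.8 = 299.06 J/(kg.K)
Ve = sqrt(2 * 1.24 / (1.24 - 1) * 299.06 * 3097) = 3094 m/s

3094 m/s


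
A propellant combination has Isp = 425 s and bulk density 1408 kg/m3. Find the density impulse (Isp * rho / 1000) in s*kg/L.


rho*Isp = 425 * 1408 / 1000 = 598 s*kg/L

598 s*kg/L


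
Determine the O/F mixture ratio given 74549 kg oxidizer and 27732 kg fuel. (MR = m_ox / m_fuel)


MR = 74549 / 27732 = 2.69

2.69


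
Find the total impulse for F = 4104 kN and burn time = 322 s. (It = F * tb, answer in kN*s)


It = 4104 * 322 = 1321488 kN*s

1321488 kN*s


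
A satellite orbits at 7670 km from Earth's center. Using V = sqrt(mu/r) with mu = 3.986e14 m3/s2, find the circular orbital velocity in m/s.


V = sqrt(3.986e14 / 7670000) = 7209 m/s

7209 m/s


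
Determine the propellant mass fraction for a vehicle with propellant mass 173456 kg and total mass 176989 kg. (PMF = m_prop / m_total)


PMF = 173456 / 176989 = 0.98

0.98


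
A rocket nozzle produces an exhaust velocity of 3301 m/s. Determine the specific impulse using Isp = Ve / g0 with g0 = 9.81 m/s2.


Isp = Ve / g0 = 3301 / 9.81 = 336.5 s

336.5 s


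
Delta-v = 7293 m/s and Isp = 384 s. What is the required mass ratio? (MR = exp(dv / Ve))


Ve = 384 * 9.81 = 3767.04 m/s
MR = exp(7293 / 3767.04) = 6.931

6.931


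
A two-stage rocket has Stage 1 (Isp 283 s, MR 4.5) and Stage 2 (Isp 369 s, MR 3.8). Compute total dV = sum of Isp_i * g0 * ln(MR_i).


dV1 = 283 * 9.81 * ln(4.5) = 4175.7 m/s
dV2 = 369 * 9.81 * ln(3.8) = 4832.6 m/s
Total dV = 4175.7 + 4832.6 = 9008.3 m/s ~ 9008 m/s

9008 m/s


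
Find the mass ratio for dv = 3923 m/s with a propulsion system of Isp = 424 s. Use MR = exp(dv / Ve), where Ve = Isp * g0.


Ve = 424 * 9.81 = 4159.44 m/s
MR = exp(3923 / 4159.44) = 2.568

2.568


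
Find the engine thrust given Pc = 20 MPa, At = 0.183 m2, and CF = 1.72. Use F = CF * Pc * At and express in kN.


F = 1.72 * 20e6 * 0.183 = 6.2952e+06 N = 6295.2 kN

6295.2 kN


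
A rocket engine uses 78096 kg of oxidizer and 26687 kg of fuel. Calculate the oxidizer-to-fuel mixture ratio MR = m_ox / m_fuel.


MR = 78096 / 26687 = 2.93

2.93


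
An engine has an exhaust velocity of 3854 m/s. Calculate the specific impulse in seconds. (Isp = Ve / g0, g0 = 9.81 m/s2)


Isp = Ve / g0 = 3854 / 9.81 = 392.9 s

392.9 s


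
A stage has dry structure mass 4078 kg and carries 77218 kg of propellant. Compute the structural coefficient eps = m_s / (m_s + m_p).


eps = 4078 / (4078 + 77218) = 0.0502

0.0502


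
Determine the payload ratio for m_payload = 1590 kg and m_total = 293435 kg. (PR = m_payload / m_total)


PR = 1590 / 293435 = 0.0054

0.0054


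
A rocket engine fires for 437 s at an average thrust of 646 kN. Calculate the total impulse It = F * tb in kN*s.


It = 646 * 437 = 282302 kN*s

282302 kN*s


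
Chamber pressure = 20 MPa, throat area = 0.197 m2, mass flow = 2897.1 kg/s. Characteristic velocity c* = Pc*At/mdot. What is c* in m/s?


c* = 20e6 * 0.197 / 2897.1 = 1360 m/s

1360 m/s


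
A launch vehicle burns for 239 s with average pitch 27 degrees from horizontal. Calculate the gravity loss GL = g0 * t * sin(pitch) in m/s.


GL = 9.81 * 239 * sin(27 deg) = 1064 m/s

1064 m/s


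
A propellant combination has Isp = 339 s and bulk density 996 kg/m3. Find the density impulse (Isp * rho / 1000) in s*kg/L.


rho*Isp = 339 * 996 / 1000 = 338 s*kg/L

338 s*kg/L


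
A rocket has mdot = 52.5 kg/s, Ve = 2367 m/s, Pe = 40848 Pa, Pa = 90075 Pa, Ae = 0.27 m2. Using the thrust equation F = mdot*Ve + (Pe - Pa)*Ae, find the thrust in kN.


F = 52.5 * 2367 + (40848 - 90075) * 0.27 = 110976.0 N = 111.0 kN

111.0 kN


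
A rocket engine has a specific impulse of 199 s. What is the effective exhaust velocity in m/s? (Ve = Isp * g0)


Ve = Isp * g0 = 199 * 9.81 = 1952.2 m/s

1952.2 m/s


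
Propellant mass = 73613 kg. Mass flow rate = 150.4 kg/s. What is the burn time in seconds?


tb = 73613 / 150.4 = 489.4 s

489.4 s


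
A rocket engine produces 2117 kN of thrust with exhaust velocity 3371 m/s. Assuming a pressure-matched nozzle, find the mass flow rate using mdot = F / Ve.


mdot = F / Ve = 2117000 / 3371 = 628.0 kg/s

628.0 kg/s


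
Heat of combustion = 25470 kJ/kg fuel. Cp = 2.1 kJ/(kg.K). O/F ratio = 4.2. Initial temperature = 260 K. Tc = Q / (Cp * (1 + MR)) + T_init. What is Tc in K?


Tc = 25470 / (2.1 * (1 + 4.2)) + 260 = 2592 K

2592 K


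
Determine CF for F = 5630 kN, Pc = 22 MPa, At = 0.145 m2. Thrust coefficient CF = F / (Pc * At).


CF = 5630000 / (22e6 * 0.145) = 1.76

1.76


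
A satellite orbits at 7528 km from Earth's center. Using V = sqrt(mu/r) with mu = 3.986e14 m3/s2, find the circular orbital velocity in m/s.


V = sqrt(3.986e14 / 7528000) = 7277 m/s

7277 m/s


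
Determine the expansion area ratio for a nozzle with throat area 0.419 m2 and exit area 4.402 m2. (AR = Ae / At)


AR = 4.402 / 0.419 = 10.5

10.5
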